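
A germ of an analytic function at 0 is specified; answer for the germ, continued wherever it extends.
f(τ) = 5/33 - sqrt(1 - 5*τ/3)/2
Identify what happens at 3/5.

The term (-1/2)*sqrt(1 - τ/(3/5)) has argument 1 - 3/5/(3/5) = 0 at 3/5: a square-root (algebraic, two-sheeted) branch point; the remaining terms are analytic or single-valued there.

The point is an algebraic (square-root) branch point.


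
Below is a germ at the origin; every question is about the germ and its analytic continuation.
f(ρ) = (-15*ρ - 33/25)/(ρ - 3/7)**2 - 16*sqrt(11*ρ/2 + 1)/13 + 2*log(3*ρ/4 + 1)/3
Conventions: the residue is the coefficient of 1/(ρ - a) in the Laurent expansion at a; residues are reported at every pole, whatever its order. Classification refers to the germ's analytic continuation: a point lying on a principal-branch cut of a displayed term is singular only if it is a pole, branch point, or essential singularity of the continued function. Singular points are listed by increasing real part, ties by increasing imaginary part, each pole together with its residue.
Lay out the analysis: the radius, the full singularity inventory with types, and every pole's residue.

Denominator factor (ρ - 3/7)^2: pole of order 2 at 3/7, modulus 3/7.
Branch term (-16/13)*sqrt(1 - ρ/(-2/11)): its argument vanishes at ρ = -2/11, a square-root branch point, modulus 2/11.
Branch term (2/3)*log(1 - ρ/(-4/3)): its argument vanishes at ρ = -4/3, a logarithmic branch point, modulus 4/3.
The radius of convergence is the smallest modulus among the singular points: 2/11.
The branch terms are analytic at 3/7 and contribute nothing to the residue; only the rational part matters.
At the order-2 pole 3/7 set g(ρ) = (ρ - (3/7))^2*(rational part) = -15*ρ - 33/25.
Order-2 pole: residue = g'(a); g'(3/7) = -15, so the residue is -15.
List the singular points by increasing real part (a conjugate pair: the negative imaginary part first).

Radius of convergence at 0: 2/11.
At -4/3: a logarithmic branch point.
At -2/11: an algebraic (square-root) branch point.
At 3/7: a pole of order 2; residue -15.


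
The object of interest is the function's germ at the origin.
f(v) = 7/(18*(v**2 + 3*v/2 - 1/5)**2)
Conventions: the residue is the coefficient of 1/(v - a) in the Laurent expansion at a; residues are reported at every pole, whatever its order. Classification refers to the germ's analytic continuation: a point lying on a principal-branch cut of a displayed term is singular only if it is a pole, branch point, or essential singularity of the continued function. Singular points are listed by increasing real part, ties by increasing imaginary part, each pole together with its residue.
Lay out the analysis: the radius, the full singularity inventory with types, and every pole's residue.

Radius of convergence at 0: -3/4 + (1/20)*sqrt(305).
At -3/4 - (1/20)*sqrt(305): a pole of order 2; residue (280/33489)*sqrt(305).
At -3/4 + (1/20)*sqrt(305): a pole of order 2; residue -(280/33489)*sqrt(305).

Denominator factor (v**2 + 3*v/2 - 1/5)^2: discriminant 61/20, real irrational roots -3/4 + (1/20)*sqrt(305) and -3/4 - (1/20)*sqrt(305); poles of order 2, moduli -3/4 + (1/20)*sqrt(305) and 3/4 + (1/20)*sqrt(305).
The radius of convergence is the smallest modulus among the singular points: -3/4 + (1/20)*sqrt(305).
The factor v**2 + 3*v/2 - 1/5 splits as (v - a)(v - a') with a = -3/4 - (1/20)*sqrt(305), a' = -3/4 + (1/20)*sqrt(305). At the order-2 pole a set g(v) = (v - a)^2*f(v) = [7/18] / (v - a')^2.
Order-2 pole: residue = g'(a); g'(-3/4 - (1/20)*sqrt(305)) = (280/33489)*sqrt(305), so the residue is (280/33489)*sqrt(305).
The factor v**2 + 3*v/2 - 1/5 splits as (v - a)(v - a') with a = -3/4 + (1/20)*sqrt(305), a' = -3/4 - (1/20)*sqrt(305). At the order-2 pole a set g(v) = (v - a)^2*f(v) = [7/18] / (v - a')^2.
Order-2 pole: residue = g'(a); g'(-3/4 + (1/20)*sqrt(305)) = -(280/33489)*sqrt(305), so the residue is -(280/33489)*sqrt(305).
List the singular points by increasing real part (a conjugate pair: the negative imaginary part first).


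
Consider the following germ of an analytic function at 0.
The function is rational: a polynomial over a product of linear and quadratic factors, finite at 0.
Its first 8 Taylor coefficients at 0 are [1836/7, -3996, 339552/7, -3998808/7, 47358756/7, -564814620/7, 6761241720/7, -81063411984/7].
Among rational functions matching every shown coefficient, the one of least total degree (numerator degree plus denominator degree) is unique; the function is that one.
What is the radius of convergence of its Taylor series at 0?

The radius of convergence is 1/12.

No rational of total degree below 5 reproduces all 8 coefficients; solving the [1/4] Pade equations on them gives f(η) = (14*η/3 + 17/21)/((η + 1/12)*(η + 1/3)**3), whose expansion matches every shown term.
Denominator factor (η + 1/3)^3: pole of order 3 at -1/3, modulus 1/3.
Denominator factor (η + 1/12): pole of order 1 at -1/12, modulus 1/12.
The radius of convergence is the smallest modulus among the singular points: 1/12.


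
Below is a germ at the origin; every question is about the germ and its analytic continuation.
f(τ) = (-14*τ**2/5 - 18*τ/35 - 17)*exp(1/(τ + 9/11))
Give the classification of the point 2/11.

The point is a regular point.

There is no denominator, hence no pole anywhere.
The essential point of exp(1/(τ - (-9/11))) is -9/11, not 2/11.
So the germ continues analytically to 2/11.


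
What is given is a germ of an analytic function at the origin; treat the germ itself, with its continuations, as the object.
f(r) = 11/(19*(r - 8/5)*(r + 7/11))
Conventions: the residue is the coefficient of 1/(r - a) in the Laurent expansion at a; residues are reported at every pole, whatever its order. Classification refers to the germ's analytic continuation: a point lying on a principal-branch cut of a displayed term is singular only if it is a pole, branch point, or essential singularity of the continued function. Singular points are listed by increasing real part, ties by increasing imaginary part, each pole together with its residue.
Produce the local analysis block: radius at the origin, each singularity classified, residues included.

Radius of convergence at 0: 7/11.
At -7/11: a pole of order 1; residue -605/2337.
At 8/5: a pole of order 1; residue 605/2337.

Denominator factor (r + 7/11): pole of order 1 at -7/11, modulus 7/11.
Denominator factor (r - 8/5): pole of order 1 at 8/5, modulus 8/5.
The radius of convergence is the smallest modulus among the singular points: 7/11.
At the order-1 pole -7/11 set g(r) = (r - (-7/11))*f(r) = 11/(19*(r - 8/5)).
Simple pole: residue = g(a) at a = -7/11, which is -605/2337.
At the order-1 pole 8/5 set g(r) = (r - (8/5))*f(r) = 11/(19*(r + 7/11)).
Simple pole: residue = g(a) at a = 8/5, which is 605/2337.
List the singular points by increasing real part (a conjugate pair: the negative imaginary part first).


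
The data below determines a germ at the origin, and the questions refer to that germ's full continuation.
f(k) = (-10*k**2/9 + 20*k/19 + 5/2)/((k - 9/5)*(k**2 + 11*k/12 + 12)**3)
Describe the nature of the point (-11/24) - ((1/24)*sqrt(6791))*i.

The point is a pole of order 3.

The denominator factor k**2 + 11*k/12 + 12 vanishes at (-11/24) - ((1/24)*sqrt(6791))*i and appears to the power 3; the numerator there equals (366505/24624) - ((2125/24624)*sqrt(6791))*i, nonzero, and no other factor vanishes.
Hence a pole whose order is the multiplicity, 3.


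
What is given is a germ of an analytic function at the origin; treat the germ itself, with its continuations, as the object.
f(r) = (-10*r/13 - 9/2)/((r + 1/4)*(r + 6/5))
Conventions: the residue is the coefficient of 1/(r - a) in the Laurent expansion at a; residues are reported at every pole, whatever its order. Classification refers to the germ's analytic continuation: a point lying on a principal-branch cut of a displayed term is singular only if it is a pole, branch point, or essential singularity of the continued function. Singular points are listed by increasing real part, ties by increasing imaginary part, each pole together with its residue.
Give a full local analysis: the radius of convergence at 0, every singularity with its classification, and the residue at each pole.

Radius of convergence at 0: 1/4.
At -6/5: a pole of order 1; residue 930/247.
At -1/4: a pole of order 1; residue -1120/247.

Denominator factor (r + 1/4): pole of order 1 at -1/4, modulus 1/4.
Denominator factor (r + 6/5): pole of order 1 at -6/5, modulus 6/5.
The radius of convergence is the smallest modulus among the singular points: 1/4.
At the order-1 pole -6/5 set g(r) = (r - (-6/5))*f(r) = (-10*r/13 - 9/2)/(r + 1/4).
Simple pole: residue = g(a) at a = -6/5, which is 930/247.
At the order-1 pole -1/4 set g(r) = (r - (-1/4))*f(r) = (-10*r/13 - 9/2)/(r + 6/5).
Simple pole: residue = g(a) at a = -1/4, which is -1120/247.
List the singular points by increasing real part (a conjugate pair: the negative imaginary part first).


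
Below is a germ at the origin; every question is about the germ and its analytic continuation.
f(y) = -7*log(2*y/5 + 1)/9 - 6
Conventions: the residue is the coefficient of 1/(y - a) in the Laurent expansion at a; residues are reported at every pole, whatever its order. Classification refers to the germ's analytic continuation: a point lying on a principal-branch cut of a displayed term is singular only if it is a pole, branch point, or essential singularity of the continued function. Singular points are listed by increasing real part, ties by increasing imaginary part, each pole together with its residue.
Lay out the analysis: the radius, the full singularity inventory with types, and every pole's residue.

Radius of convergence at 0: 5/2.
At -5/2: a logarithmic branch point.

Branch term (-7/9)*log(1 - y/(-5/2)): its argument vanishes at y = -5/2, a logarithmic branch point, modulus 5/2.
The radius of convergence is the smallest modulus among the singular points: 5/2.


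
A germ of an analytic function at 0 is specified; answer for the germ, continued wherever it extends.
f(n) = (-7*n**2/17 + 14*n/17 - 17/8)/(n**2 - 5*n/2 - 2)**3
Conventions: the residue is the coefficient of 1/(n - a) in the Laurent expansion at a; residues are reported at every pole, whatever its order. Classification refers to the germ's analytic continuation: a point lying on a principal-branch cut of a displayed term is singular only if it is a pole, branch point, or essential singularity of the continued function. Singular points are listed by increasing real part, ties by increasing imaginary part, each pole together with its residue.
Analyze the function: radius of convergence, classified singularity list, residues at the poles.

Radius of convergence at 0: -5/4 + (1/4)*sqrt(57).
At 5/4 - (1/4)*sqrt(57): a pole of order 3; residue (80/61731)*sqrt(57).
At 5/4 + (1/4)*sqrt(57): a pole of order 3; residue -(80/61731)*sqrt(57).


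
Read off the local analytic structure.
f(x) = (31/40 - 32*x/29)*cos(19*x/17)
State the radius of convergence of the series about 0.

The factor cos(19*x/17) is entire and contributes no finite singular point.
The polynomial part has no poles.
No finite singular points: the Taylor series at 0 converges everywhere.

The radius of convergence is infinite.


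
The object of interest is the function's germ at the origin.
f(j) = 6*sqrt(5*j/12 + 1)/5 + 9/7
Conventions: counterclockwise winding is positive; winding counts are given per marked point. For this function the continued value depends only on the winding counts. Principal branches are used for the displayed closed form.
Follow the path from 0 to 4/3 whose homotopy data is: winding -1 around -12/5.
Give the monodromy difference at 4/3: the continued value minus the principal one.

The rational part is single-valued and drops out of the difference; each branch term changes only by its own monodromy.
(6/5)*sqrt(1 - j/(-12/5)): winding -1 is odd, the square root flips sign, contributing -2*(6/5)*sqrt(1 - (4/3)/(-12/5)) = -2*(6/5)*sqrt(14/9) = -(4/5)*sqrt(14).
Summing the contributions at j = 4/3 gives -(4/5)*sqrt(14).

Continued minus principal equals -(4/5)*sqrt(14).


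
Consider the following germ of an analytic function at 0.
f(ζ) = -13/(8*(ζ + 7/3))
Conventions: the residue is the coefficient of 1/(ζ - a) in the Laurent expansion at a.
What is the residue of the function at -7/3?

The residue is -13/8.

At the order-1 pole -7/3 set g(ζ) = (ζ - (-7/3))*f(ζ) = -13/8.
Simple pole: residue = g(a) at a = -7/3, which is -13/8.


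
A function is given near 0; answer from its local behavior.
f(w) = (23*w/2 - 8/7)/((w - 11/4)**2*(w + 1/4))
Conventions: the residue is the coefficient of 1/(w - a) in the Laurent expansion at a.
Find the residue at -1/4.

The residue is -25/56.

At the order-1 pole -1/4 set g(w) = (w - (-1/4))*f(w) = (23*w/2 - 8/7)/(w - 11/4)**2.
Simple pole: residue = g(a) at a = -1/4, which is -25/56.


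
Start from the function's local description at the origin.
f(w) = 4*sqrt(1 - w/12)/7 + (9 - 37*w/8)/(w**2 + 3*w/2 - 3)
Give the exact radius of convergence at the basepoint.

The radius of convergence is -3/4 + (1/4)*sqrt(57).

Denominator factor (w**2 + 3*w/2 - 3): discriminant 57/4, real irrational roots -3/4 + (1/4)*sqrt(57) and -3/4 - (1/4)*sqrt(57); poles of order 1, moduli -3/4 + (1/4)*sqrt(57) and 3/4 + (1/4)*sqrt(57).
Branch term (4/7)*sqrt(1 - w/(12)): its argument vanishes at w = 12, a square-root branch point, modulus 12.
The radius of convergence is the smallest modulus among the singular points: -3/4 + (1/4)*sqrt(57).


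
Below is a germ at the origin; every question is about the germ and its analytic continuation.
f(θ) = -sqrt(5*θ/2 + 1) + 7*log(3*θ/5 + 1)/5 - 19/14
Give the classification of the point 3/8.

There is no denominator, hence no pole anywhere.
Branch term log(1 - θ/(-5/3)): argument at 3/8 is 49/40, nonzero, so 3/8 is not its branch point (a point on a principal cut is still regular for the continued germ).
Branch term sqrt(1 - θ/(-2/5)): argument at 3/8 is 31/16, nonzero, so 3/8 is not its branch point (a point on a principal cut is still regular for the continued germ).
So the germ continues analytically to 3/8.

The point is a regular point.


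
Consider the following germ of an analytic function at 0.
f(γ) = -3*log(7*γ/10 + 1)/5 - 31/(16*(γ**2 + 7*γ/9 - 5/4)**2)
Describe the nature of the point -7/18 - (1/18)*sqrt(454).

The denominator factor γ**2 + 7*γ/9 - 5/4 vanishes at -7/18 - (1/18)*sqrt(454) and appears to the power 2; the numerator there equals -31/16, nonzero, and no other factor vanishes.
The branch terms are analytic at this point.
Hence a pole whose order is the multiplicity, 2.

The point is a pole of order 2.


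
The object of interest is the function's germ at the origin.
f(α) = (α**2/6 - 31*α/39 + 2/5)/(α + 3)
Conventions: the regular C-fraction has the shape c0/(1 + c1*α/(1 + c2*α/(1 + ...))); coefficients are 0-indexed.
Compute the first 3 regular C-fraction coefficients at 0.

The regular C-fraction coefficients are [2/15, 181/78, -12760/7059].

Taylor coefficients (expand at 0): a_0 = 2/15, a_1 = -181/585, a_2 = 557/3510.
c0 = a_0 = 2/15. Peel one level at a time: if S = 1 + c*α/S' with S'(0) = 1, then c is the α-coefficient of S and S' = c*α/(S - 1).
S_1 = c0/f = 1 + (181/78)*α + (6380/1521)*α^2 + ...; c1 = 181/78.
S_2 = c1*α/(S_1 - 1) = 1 + (-12760/7059)*α + ...; c2 = -12760/7059.


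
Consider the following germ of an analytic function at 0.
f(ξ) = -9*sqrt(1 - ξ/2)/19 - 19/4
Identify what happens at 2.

The term (-9/19)*sqrt(1 - ξ/(2)) has argument 1 - 2/(2) = 0 at 2: a square-root (algebraic, two-sheeted) branch point; the remaining terms are analytic or single-valued there.

The point is an algebraic (square-root) branch point.


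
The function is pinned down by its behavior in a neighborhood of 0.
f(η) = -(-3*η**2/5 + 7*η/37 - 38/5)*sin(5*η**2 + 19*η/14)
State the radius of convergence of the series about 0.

The factor -sin(5*η**2 + 19*η/14) is entire and contributes no finite singular point.
The polynomial part has no poles.
No finite singular points: the Taylor series at 0 converges everywhere.

The radius of convergence is infinite.


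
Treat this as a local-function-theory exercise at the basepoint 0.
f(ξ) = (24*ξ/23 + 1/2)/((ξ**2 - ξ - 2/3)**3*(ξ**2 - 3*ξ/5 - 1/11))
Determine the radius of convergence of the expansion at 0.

Denominator factor (ξ**2 - ξ - 2/3)^3: discriminant 11/3, real irrational roots 1/2 + (1/6)*sqrt(33) and 1/2 - (1/6)*sqrt(33); poles of order 3, moduli 1/2 + (1/6)*sqrt(33) and -1/2 + (1/6)*sqrt(33).
Denominator factor (ξ**2 - 3*ξ/5 - 1/11): discriminant 199/275, real irrational roots 3/10 + (1/110)*sqrt(2189) and 3/10 - (1/110)*sqrt(2189); poles of order 1, moduli 3/10 + (1/110)*sqrt(2189) and -3/10 + (1/110)*sqrt(2189).
The radius of convergence is the smallest modulus among the singular points: -3/10 + (1/110)*sqrt(2189).

The radius of convergence is -3/10 + (1/110)*sqrt(2189).


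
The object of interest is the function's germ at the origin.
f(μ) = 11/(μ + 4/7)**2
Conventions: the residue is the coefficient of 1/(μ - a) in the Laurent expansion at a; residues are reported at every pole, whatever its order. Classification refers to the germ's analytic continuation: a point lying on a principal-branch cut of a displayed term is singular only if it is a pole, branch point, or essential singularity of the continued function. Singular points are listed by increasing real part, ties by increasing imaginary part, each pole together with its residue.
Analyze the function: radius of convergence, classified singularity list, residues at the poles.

Radius of convergence at 0: 4/7.
At -4/7: a pole of order 2; residue 0.

Denominator factor (μ + 4/7)^2: pole of order 2 at -4/7, modulus 4/7.
The radius of convergence is the smallest modulus among the singular points: 4/7.
At the order-2 pole -4/7 set g(μ) = (μ - (-4/7))^2*f(μ) = 11.
Order-2 pole: residue = g'(a); g'(-4/7) = 0, so the residue is 0.


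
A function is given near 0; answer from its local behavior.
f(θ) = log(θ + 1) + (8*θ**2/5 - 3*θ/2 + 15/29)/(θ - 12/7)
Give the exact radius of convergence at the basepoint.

The radius of convergence is 1.

Denominator factor (θ - 12/7): pole of order 1 at 12/7, modulus 12/7.
Branch term (1)*log(1 - θ/(-1)): its argument vanishes at θ = -1, a logarithmic branch point, modulus 1.
The radius of convergence is the smallest modulus among the singular points: 1.


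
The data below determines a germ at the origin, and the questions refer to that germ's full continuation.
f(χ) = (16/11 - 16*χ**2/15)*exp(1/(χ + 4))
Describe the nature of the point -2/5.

The point is a regular point.

There is no denominator, hence no pole anywhere.
The essential point of exp(1/(χ - (-4))) is -4, not -2/5.
So the germ continues analytically to -2/5.


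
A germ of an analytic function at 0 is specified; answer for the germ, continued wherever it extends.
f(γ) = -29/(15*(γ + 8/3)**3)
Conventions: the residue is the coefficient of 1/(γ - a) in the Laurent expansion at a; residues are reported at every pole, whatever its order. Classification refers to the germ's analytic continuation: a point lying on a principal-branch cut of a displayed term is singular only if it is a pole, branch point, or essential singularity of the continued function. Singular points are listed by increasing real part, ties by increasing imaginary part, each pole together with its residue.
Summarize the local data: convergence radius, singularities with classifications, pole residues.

Radius of convergence at 0: 8/3.
At -8/3: a pole of order 3; residue 0.

Denominator factor (γ + 8/3)^3: pole of order 3 at -8/3, modulus 8/3.
The radius of convergence is the smallest modulus among the singular points: 8/3.
At the order-3 pole -8/3 set g(γ) = (γ - (-8/3))^3*f(γ) = -29/15.
Order-3 pole: residue = g''(a)/2; g''(-8/3) = 0, so the residue is 0.


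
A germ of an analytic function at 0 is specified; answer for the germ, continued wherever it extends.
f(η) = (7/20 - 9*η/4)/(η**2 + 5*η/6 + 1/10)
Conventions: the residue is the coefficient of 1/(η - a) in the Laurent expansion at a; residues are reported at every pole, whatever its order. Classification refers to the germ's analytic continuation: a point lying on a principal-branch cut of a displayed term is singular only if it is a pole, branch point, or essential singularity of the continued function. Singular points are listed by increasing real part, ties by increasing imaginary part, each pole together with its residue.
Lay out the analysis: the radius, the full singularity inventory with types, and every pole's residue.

Radius of convergence at 0: 5/12 - (1/60)*sqrt(265).
At -5/12 - (1/60)*sqrt(265): a pole of order 1; residue -9/8 - (309/2120)*sqrt(265).
At -5/12 + (1/60)*sqrt(265): a pole of order 1; residue -9/8 + (309/2120)*sqrt(265).

Denominator factor (η**2 + 5*η/6 + 1/10): discriminant 53/180, real irrational roots -5/12 + (1/60)*sqrt(265) and -5/12 - (1/60)*sqrt(265); poles of order 1, moduli 5/12 - (1/60)*sqrt(265) and 5/12 + (1/60)*sqrt(265).
The radius of convergence is the smallest modulus among the singular points: 5/12 - (1/60)*sqrt(265).
The factor η**2 + 5*η/6 + 1/10 splits as (η - a)(η - a') with a = -5/12 - (1/60)*sqrt(265), a' = -5/12 + (1/60)*sqrt(265). At the order-1 pole a set g(η) = (η - a)*f(η) = [7/20 - 9*η/4] / (η - a').
Simple pole: residue = g(a) at a = -5/12 - (1/60)*sqrt(265), which is -9/8 - (309/2120)*sqrt(265).
The factor η**2 + 5*η/6 + 1/10 splits as (η - a)(η - a') with a = -5/12 + (1/60)*sqrt(265), a' = -5/12 - (1/60)*sqrt(265). At the order-1 pole a set g(η) = (η - a)*f(η) = [7/20 - 9*η/4] / (η - a').
Simple pole: residue = g(a) at a = -5/12 + (1/60)*sqrt(265), which is -9/8 + (309/2120)*sqrt(265).
List the singular points by increasing real part (a conjugate pair: the negative imaginary part first).


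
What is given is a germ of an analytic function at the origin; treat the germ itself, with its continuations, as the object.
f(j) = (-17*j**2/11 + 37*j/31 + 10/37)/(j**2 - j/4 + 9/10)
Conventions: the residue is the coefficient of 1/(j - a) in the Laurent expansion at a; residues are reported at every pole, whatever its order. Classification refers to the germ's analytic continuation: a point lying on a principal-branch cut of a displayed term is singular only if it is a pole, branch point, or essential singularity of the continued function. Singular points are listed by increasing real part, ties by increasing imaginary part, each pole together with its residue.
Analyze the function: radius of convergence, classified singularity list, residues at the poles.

Denominator factor (j**2 - j/4 + 9/10): discriminant -283/80, complex-conjugate roots (1/8) + ((1/40)*sqrt(1415))*i and (1/8) - ((1/40)*sqrt(1415))*i; poles of order 1, moduli (3/10)*sqrt(10) and (3/10)*sqrt(10).
The radius of convergence is the smallest modulus among the singular points: (3/10)*sqrt(10).
The factor j**2 - j/4 + 9/10 splits as (j - a)(j - a') with a = (1/8) - ((1/40)*sqrt(1415))*i, a' = (1/8) + ((1/40)*sqrt(1415))*i. At the order-1 pole a set g(j) = (j - a)*f(j) = [-17*j**2/11 + 37*j/31 + 10/37] / (j - a').
Simple pole: residue = g(a) at a = (1/8) - ((1/40)*sqrt(1415))*i, which is (1101/2728) + ((3557141/142824440)*sqrt(1415))*i.
The factor j**2 - j/4 + 9/10 splits as (j - a)(j - a') with a = (1/8) + ((1/40)*sqrt(1415))*i, a' = (1/8) - ((1/40)*sqrt(1415))*i. At the order-1 pole a set g(j) = (j - a)*f(j) = [-17*j**2/11 + 37*j/31 + 10/37] / (j - a').
Simple pole: residue = g(a) at a = (1/8) + ((1/40)*sqrt(1415))*i, which is (1101/2728) - ((3557141/142824440)*sqrt(1415))*i.
List the singular points by increasing real part (a conjugate pair: the negative imaginary part first).

Radius of convergence at 0: (3/10)*sqrt(10).
At (1/8) - ((1/40)*sqrt(1415))*i: a pole of order 1; residue (1101/2728) + ((3557141/142824440)*sqrt(1415))*i.
At (1/8) + ((1/40)*sqrt(1415))*i: a pole of order 1; residue (1101/2728) - ((3557141/142824440)*sqrt(1415))*i.


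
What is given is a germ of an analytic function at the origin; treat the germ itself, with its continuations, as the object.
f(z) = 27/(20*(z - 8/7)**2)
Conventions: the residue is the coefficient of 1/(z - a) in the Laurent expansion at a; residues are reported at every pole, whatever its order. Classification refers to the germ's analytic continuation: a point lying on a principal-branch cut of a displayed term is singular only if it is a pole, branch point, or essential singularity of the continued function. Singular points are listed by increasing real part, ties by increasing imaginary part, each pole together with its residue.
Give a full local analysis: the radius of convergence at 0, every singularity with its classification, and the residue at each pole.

Radius of convergence at 0: 8/7.
At 8/7: a pole of order 2; residue 0.

Denominator factor (z - 8/7)^2: pole of order 2 at 8/7, modulus 8/7.
The radius of convergence is the smallest modulus among the singular points: 8/7.
At the order-2 pole 8/7 set g(z) = (z - (8/7))^2*f(z) = 27/20.
Order-2 pole: residue = g'(a); g'(8/7) = 0, so the residue is 0.


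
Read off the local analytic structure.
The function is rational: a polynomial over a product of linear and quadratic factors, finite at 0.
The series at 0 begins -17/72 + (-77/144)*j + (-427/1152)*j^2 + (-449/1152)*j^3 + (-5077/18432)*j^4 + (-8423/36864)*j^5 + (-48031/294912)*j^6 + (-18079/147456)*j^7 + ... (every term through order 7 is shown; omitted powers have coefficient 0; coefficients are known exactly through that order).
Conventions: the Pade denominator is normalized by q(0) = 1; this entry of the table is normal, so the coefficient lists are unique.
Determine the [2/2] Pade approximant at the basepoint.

Taylor coefficients needed (read off): a_0 = -17/72, a_1 = -77/144, a_2 = -427/1152, a_3 = -449/1152, a_4 = -5077/18432.
Write the denominator as Q(j) = 1 + q1*j + q2*j^2. Requiring Q*f - P = O(j^5) with deg P <= 2 kills the coefficients of j^3..j^4 in Q*f:
  j^3: a_3 + q1*a_2 + q2*a_1 = 0, i.e. -449/1152 + (-427/1152)*q1 + (-77/144)*q2 = 0.
  j^4: a_4 + q1*a_3 + q2*a_2 = 0, i.e. -5077/18432 + (-449/1152)*q1 + (-427/1152)*q2 = 0.
Solving this linear system: q1 = -1069/26930, q2 = -1057737/1508080.
The numerator is Q*f truncated at degree 2: P0 = a_0 = -17/72; P1 = a_1 + q1*a_0 = -42443/80790; P2 = a_2 + q1*a_1 + q2*a_0 = -1247537/6786360.

The Pade approximant has numerator coefficients [-17/72, -42443/80790, -1247537/6786360]; denominator coefficients [1, -1069/26930, -1057737/1508080].


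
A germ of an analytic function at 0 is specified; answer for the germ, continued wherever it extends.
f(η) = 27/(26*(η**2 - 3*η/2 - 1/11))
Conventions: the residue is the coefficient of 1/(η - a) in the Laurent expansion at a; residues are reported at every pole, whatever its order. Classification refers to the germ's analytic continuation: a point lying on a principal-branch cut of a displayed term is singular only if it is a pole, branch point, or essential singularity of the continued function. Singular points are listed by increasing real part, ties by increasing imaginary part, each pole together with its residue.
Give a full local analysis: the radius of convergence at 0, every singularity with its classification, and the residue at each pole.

Radius of convergence at 0: -3/4 + (1/44)*sqrt(1265).
At 3/4 - (1/44)*sqrt(1265): a pole of order 1; residue -(27/1495)*sqrt(1265).
At 3/4 + (1/44)*sqrt(1265): a pole of order 1; residue (27/1495)*sqrt(1265).

Denominator factor (η**2 - 3*η/2 - 1/11): discriminant 115/44, real irrational roots 3/4 + (1/44)*sqrt(1265) and 3/4 - (1/44)*sqrt(1265); poles of order 1, moduli 3/4 + (1/44)*sqrt(1265) and -3/4 + (1/44)*sqrt(1265).
The radius of convergence is the smallest modulus among the singular points: -3/4 + (1/44)*sqrt(1265).
The factor η**2 - 3*η/2 - 1/11 splits as (η - a)(η - a') with a = 3/4 - (1/44)*sqrt(1265), a' = 3/4 + (1/44)*sqrt(1265). At the order-1 pole a set g(η) = (η - a)*f(η) = [27/26] / (η - a').
Simple pole: residue = g(a) at a = 3/4 - (1/44)*sqrt(1265), which is -(27/1495)*sqrt(1265).
The factor η**2 - 3*η/2 - 1/11 splits as (η - a)(η - a') with a = 3/4 + (1/44)*sqrt(1265), a' = 3/4 - (1/44)*sqrt(1265). At the order-1 pole a set g(η) = (η - a)*f(η) = [27/26] / (η - a').
Simple pole: residue = g(a) at a = 3/4 + (1/44)*sqrt(1265), which is (27/1495)*sqrt(1265).
List the singular points by increasing real part (a conjugate pair: the negative imaginary part first).


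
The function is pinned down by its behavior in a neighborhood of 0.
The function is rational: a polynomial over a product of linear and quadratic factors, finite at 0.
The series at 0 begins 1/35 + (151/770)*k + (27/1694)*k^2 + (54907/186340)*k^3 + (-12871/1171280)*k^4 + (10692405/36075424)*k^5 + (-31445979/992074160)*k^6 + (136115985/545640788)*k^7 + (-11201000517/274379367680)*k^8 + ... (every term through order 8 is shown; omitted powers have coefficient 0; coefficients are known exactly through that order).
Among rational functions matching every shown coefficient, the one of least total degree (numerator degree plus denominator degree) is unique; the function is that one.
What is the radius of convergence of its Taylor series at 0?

No rational of total degree below 7 reproduces all 9 coefficients; solving the [1/6] Pade equations on them gives f(k) = (-8*k/5 - 8/35)/(k**2 - k/11 - 2)**3, whose expansion matches every shown term.
Denominator factor (k**2 - k/11 - 2)^3: discriminant 969/121, real irrational roots 1/22 + (1/22)*sqrt(969) and 1/22 - (1/22)*sqrt(969); poles of order 3, moduli 1/22 + (1/22)*sqrt(969) and -1/22 + (1/22)*sqrt(969).
The radius of convergence is the smallest modulus among the singular points: -1/22 + (1/22)*sqrt(969).

The radius of convergence is -1/22 + (1/22)*sqrt(969).


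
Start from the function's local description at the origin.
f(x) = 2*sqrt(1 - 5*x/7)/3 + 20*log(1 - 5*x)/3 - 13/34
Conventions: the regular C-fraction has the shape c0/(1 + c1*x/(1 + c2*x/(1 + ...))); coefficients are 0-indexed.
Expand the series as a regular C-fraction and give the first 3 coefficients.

The regular C-fraction coefficients are [29/102, 23970/203, -13803425/114492].

Taylor coefficients (expand at 0): a_0 = 29/102, a_1 = -235/7, a_2 = -49025/588.
c0 = a_0 = 29/102. Peel one level at a time: if S = 1 + c*x/S' with S'(0) = 1, then c is the x-coefficient of S and S' = c*x/(S - 1).
S_1 = c0/f = 1 + (23970/203)*x + (1173291125/82418)*x^2 + ...; c1 = 23970/203.
S_2 = c1*x/(S_1 - 1) = 1 + (-13803425/114492)*x + ...; c2 = -13803425/114492.


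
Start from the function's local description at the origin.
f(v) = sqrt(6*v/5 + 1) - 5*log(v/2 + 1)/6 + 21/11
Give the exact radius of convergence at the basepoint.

Branch term (1)*sqrt(1 - v/(-5/6)): its argument vanishes at v = -5/6, a square-root branch point, modulus 5/6.
Branch term (-5/6)*log(1 - v/(-2)): its argument vanishes at v = -2, a logarithmic branch point, modulus 2.
The radius of convergence is the smallest modulus among the singular points: 5/6.

The radius of convergence is 5/6.


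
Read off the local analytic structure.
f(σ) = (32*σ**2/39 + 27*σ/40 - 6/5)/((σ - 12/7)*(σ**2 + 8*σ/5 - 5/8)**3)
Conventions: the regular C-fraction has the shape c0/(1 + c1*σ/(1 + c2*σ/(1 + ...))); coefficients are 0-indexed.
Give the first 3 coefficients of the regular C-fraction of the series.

The regular C-fraction coefficients are [-1792/625, -9241/1200, 293770001/144159600].

Taylor coefficients (expand at 0): a_0 = -1792/625, a_1 = -1034992/46875, a_2 = -5714653364/45703125.
c0 = a_0 = -1792/625. Peel one level at a time: if S = 1 + c*σ/S' with S'(0) = 1, then c is the σ-coefficient of S and S' = c*σ/(S - 1).
S_1 = c0/f = 1 + (-9241/1200)*σ + (293770001/18720000)*σ^2 + ...; c1 = -9241/1200.
S_2 = c1*σ/(S_1 - 1) = 1 + (293770001/144159600)*σ + ...; c2 = 293770001/144159600.


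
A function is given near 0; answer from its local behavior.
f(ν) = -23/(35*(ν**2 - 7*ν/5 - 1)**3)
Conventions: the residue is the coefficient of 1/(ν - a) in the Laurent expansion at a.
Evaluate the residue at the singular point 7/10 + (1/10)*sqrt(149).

The factor ν**2 - 7*ν/5 - 1 splits as (ν - a)(ν - a') with a = 7/10 + (1/10)*sqrt(149), a' = 7/10 - (1/10)*sqrt(149). At the order-3 pole a set g(ν) = (ν - a)^3*f(ν) = [-23/35] / (ν - a')^3.
Order-3 pole: residue = g''(a)/2; g''(7/10 + (1/10)*sqrt(149)) = -(172500/23155643)*sqrt(149), so the residue is -(86250/23155643)*sqrt(149).

The residue is -(86250/23155643)*sqrt(149).


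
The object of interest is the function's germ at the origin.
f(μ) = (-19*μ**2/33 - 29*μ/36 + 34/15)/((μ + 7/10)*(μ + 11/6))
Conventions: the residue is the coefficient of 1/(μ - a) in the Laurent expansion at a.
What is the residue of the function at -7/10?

The residue is 50459/22440.

At the order-1 pole -7/10 set g(μ) = (μ - (-7/10))*f(μ) = (-19*μ**2/33 - 29*μ/36 + 34/15)/(μ + 11/6).
Simple pole: residue = g(a) at a = -7/10, which is 50459/22440.


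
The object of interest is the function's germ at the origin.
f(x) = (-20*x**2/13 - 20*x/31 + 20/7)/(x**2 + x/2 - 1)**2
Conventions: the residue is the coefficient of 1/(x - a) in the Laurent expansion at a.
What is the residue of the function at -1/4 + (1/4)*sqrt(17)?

The factor x**2 + x/2 - 1 splits as (x - a)(x - a') with a = -1/4 + (1/4)*sqrt(17), a' = -1/4 - (1/4)*sqrt(17). At the order-2 pole a set g(x) = (x - a)^2*f(x) = [-20*x**2/13 - 20*x/31 + 20/7] / (x - a')^2.
Order-2 pole: residue = g'(a); g'(-1/4 + (1/4)*sqrt(17)) = -(205680/815269)*sqrt(17), so the residue is -(205680/815269)*sqrt(17).

The residue is -(205680/815269)*sqrt(17).


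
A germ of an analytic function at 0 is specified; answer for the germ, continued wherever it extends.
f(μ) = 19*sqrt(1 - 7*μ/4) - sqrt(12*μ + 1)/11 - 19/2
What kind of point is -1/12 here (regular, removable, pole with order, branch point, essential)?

The point is an algebraic (square-root) branch point.

The term (-1/11)*sqrt(1 - μ/(-1/12)) has argument 1 - -1/12/(-1/12) = 0 at -1/12: a square-root (algebraic, two-sheeted) branch point; the remaining terms are analytic or single-valued there.


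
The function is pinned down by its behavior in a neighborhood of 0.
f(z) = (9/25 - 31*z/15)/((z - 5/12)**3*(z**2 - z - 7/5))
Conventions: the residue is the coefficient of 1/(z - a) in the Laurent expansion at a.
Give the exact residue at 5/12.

At the order-3 pole 5/12 set g(z) = (z - (5/12))^3*f(z) = (9/25 - 31*z/15)/(z**2 - z - 7/5).
Order-3 pole: residue = g''(a)/2; g''(5/12) = 202548096/1655595487, so the residue is 101274048/1655595487.

The residue is 101274048/1655595487.


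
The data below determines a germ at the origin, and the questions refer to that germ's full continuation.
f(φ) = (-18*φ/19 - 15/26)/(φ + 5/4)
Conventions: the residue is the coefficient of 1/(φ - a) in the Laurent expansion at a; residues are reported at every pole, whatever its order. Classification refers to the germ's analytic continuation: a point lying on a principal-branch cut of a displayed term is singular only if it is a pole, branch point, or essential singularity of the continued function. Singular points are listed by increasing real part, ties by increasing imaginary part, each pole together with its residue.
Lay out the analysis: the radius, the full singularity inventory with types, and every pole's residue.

Radius of convergence at 0: 5/4.
At -5/4: a pole of order 1; residue 150/247.

Denominator factor (φ + 5/4): pole of order 1 at -5/4, modulus 5/4.
The radius of convergence is the smallest modulus among the singular points: 5/4.
At the order-1 pole -5/4 set g(φ) = (φ - (-5/4))*f(φ) = -18*φ/19 - 15/26.
Simple pole: residue = g(a) at a = -5/4, which is 150/247.


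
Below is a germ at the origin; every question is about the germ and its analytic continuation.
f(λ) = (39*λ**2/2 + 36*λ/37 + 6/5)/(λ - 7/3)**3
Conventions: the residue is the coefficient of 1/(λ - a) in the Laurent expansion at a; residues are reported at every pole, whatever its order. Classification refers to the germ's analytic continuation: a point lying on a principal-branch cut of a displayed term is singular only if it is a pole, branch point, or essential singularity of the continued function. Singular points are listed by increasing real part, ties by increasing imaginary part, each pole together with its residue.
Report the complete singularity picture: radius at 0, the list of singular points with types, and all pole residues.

Radius of convergence at 0: 7/3.
At 7/3: a pole of order 3; residue 39/2.

Denominator factor (λ - 7/3)^3: pole of order 3 at 7/3, modulus 7/3.
The radius of convergence is the smallest modulus among the singular points: 7/3.
At the order-3 pole 7/3 set g(λ) = (λ - (7/3))^3*f(λ) = 39*λ**2/2 + 36*λ/37 + 6/5.
Order-3 pole: residue = g''(a)/2; g''(7/3) = 39, so the residue is 39/2.


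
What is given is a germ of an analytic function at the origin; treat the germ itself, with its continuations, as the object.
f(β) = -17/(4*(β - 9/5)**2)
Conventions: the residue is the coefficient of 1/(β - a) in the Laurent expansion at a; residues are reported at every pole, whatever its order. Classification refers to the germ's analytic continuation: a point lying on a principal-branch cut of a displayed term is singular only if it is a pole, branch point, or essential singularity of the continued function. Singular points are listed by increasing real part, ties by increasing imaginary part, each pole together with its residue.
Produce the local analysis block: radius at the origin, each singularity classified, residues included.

Radius of convergence at 0: 9/5.
At 9/5: a pole of order 2; residue 0.

Denominator factor (β - 9/5)^2: pole of order 2 at 9/5, modulus 9/5.
The radius of convergence is the smallest modulus among the singular points: 9/5.
At the order-2 pole 9/5 set g(β) = (β - (9/5))^2*f(β) = -17/4.
Order-2 pole: residue = g'(a); g'(9/5) = 0, so the residue is 0.


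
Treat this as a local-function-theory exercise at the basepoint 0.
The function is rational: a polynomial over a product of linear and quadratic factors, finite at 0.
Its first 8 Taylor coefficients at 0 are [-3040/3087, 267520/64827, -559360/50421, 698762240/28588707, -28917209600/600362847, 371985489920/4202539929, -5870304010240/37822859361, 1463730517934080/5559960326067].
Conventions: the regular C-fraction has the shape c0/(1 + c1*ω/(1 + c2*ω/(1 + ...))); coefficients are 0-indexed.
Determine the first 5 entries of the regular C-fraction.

The regular C-fraction coefficients are [-3040/3087, 88/21, -347/231, 69589/80157, -7172550/24147383].

Taylor coefficients (read off): a_0 = -3040/3087, a_1 = 267520/64827, a_2 = -559360/50421, a_3 = 698762240/28588707, a_4 = -28917209600/600362847.
c0 = a_0 = -3040/3087. Peel one level at a time: if S = 1 + c*ω/S' with S'(0) = 1, then c is the ω-coefficient of S and S' = c*ω/(S - 1).
S_1 = c0/f = 1 + (88/21)*ω + (2776/441)*ω^2 + ...; c1 = 88/21.
S_2 = c1*ω/(S_1 - 1) = 1 + (-347/231)*ω + (69589/53361)*ω^2 + ...; c2 = -347/231.
S_3 = c2*ω/(S_2 - 1) = 1 + (69589/80157)*ω + (31050/120409)*ω^2 + ...; c3 = 69589/80157.
S_4 = c3*ω/(S_3 - 1) = 1 + (-7172550/24147383)*ω + ...; c4 = -7172550/24147383.


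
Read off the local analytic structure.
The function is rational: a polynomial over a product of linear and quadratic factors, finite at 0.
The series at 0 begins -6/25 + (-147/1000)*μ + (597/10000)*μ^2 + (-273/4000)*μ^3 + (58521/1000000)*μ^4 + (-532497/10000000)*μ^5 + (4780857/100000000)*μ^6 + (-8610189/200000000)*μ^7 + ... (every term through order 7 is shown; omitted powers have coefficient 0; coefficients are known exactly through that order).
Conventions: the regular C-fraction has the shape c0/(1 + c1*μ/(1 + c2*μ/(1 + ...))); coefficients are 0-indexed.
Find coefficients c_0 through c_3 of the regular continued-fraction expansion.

The regular C-fraction coefficients are [-6/25, -49/80, 3993/3920, 72/245].

Taylor coefficients (read off): a_0 = -6/25, a_1 = -147/1000, a_2 = 597/10000, a_3 = -273/4000.
c0 = a_0 = -6/25. Peel one level at a time: if S = 1 + c*μ/S' with S'(0) = 1, then c is the μ-coefficient of S and S' = c*μ/(S - 1).
S_1 = c0/f = 1 + (-49/80)*μ + (3993/6400)*μ^2 + ...; c1 = -49/80.
S_2 = c1*μ/(S_1 - 1) = 1 + (3993/3920)*μ + (-35937/120050)*μ^2 + ...; c2 = 3993/3920.
S_3 = c2*μ/(S_2 - 1) = 1 + (72/245)*μ + ...; c3 = 72/245.
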